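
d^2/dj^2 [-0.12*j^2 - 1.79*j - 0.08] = -0.240000000000000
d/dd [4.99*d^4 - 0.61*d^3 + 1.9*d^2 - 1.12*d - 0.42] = 19.96*d^3 - 1.83*d^2 + 3.8*d - 1.12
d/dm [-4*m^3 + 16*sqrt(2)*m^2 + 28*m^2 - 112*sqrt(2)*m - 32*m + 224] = -12*m^2 + 32*sqrt(2)*m + 56*m - 112*sqrt(2) - 32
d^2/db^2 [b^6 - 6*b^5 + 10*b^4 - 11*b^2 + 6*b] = 30*b^4 - 120*b^3 + 120*b^2 - 22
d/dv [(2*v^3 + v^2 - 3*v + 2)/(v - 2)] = (4*v^3 - 11*v^2 - 4*v + 4)/(v^2 - 4*v + 4)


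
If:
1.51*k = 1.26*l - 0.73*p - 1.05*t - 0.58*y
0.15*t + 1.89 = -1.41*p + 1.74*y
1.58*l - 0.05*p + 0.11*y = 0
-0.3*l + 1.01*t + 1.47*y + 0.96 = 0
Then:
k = 1.23487738637858 - 0.05997778404571*y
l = -0.0256428015812972*y - 0.0391794623163234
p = 1.38968747003101*y - 1.23807100919582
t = -1.46306221829147*y - 0.962132513559304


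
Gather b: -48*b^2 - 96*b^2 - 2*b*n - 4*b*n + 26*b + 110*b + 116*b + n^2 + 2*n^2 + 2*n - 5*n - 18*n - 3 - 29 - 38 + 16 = -144*b^2 + b*(252 - 6*n) + 3*n^2 - 21*n - 54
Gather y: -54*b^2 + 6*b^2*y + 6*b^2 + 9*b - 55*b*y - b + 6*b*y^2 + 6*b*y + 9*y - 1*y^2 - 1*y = -48*b^2 + 8*b + y^2*(6*b - 1) + y*(6*b^2 - 49*b + 8)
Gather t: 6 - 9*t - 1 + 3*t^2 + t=3*t^2 - 8*t + 5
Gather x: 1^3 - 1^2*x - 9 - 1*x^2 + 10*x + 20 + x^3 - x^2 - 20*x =x^3 - 2*x^2 - 11*x + 12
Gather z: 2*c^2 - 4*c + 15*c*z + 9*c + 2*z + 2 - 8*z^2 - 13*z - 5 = 2*c^2 + 5*c - 8*z^2 + z*(15*c - 11) - 3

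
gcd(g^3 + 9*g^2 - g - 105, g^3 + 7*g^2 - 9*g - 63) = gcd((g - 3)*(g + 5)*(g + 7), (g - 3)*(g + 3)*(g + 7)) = g^2 + 4*g - 21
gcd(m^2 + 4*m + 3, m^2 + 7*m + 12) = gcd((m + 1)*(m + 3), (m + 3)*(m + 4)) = m + 3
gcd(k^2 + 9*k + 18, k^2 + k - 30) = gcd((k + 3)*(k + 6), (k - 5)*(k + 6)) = k + 6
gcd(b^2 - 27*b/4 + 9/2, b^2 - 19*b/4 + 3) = b - 3/4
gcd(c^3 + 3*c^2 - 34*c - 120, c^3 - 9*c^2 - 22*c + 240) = c^2 - c - 30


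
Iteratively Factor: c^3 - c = (c)*(c^2 - 1) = c*(c - 1)*(c + 1)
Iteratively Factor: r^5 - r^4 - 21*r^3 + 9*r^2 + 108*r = (r + 3)*(r^4 - 4*r^3 - 9*r^2 + 36*r) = (r - 3)*(r + 3)*(r^3 - r^2 - 12*r) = (r - 3)*(r + 3)^2*(r^2 - 4*r) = r*(r - 3)*(r + 3)^2*(r - 4)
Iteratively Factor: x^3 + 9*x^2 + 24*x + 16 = (x + 1)*(x^2 + 8*x + 16) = (x + 1)*(x + 4)*(x + 4)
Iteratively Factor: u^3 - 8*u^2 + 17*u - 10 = (u - 1)*(u^2 - 7*u + 10) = (u - 5)*(u - 1)*(u - 2)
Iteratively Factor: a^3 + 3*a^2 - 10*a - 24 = (a + 2)*(a^2 + a - 12) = (a - 3)*(a + 2)*(a + 4)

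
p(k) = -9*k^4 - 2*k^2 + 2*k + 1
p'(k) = -36*k^3 - 4*k + 2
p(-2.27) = -252.82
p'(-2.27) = 432.17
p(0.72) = -1.02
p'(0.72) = -14.32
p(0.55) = 0.67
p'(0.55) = -6.19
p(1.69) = -74.75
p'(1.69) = -178.53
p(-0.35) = -0.08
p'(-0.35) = 4.94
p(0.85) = -3.44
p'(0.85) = -23.51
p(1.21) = -18.80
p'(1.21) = -66.62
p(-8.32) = -43279.75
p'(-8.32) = 20768.77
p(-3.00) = -752.00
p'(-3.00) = 986.00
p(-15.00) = -456104.00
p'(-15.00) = 121562.00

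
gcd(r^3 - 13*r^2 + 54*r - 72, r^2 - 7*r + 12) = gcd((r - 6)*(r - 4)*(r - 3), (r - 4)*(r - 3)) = r^2 - 7*r + 12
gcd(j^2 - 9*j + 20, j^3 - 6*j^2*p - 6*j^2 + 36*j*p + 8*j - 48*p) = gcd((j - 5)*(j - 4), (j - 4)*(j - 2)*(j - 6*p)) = j - 4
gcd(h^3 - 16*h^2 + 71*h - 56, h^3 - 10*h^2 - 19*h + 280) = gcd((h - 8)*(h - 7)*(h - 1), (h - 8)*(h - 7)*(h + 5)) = h^2 - 15*h + 56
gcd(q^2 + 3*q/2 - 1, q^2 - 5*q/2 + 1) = q - 1/2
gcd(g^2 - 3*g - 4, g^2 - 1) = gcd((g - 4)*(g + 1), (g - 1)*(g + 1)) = g + 1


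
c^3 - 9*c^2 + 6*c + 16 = (c - 8)*(c - 2)*(c + 1)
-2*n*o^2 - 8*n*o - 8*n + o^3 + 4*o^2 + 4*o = (-2*n + o)*(o + 2)^2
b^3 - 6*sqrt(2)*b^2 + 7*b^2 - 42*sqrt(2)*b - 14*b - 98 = (b + 7)*(b - 7*sqrt(2))*(b + sqrt(2))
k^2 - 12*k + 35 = (k - 7)*(k - 5)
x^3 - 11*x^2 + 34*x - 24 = (x - 6)*(x - 4)*(x - 1)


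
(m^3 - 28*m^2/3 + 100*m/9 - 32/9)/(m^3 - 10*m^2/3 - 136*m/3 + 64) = (9*m^2 - 12*m + 4)/(3*(3*m^2 + 14*m - 24))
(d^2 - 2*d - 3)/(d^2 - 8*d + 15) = (d + 1)/(d - 5)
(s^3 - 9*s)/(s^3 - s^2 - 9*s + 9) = s/(s - 1)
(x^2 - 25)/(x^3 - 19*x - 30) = (x + 5)/(x^2 + 5*x + 6)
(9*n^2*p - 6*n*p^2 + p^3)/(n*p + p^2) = (9*n^2 - 6*n*p + p^2)/(n + p)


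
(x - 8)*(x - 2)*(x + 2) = x^3 - 8*x^2 - 4*x + 32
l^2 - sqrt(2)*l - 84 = (l - 7*sqrt(2))*(l + 6*sqrt(2))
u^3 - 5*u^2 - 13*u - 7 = (u - 7)*(u + 1)^2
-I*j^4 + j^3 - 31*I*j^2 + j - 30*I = (j - 5*I)*(j - I)*(j + 6*I)*(-I*j + 1)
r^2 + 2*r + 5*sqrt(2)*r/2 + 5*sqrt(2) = (r + 2)*(r + 5*sqrt(2)/2)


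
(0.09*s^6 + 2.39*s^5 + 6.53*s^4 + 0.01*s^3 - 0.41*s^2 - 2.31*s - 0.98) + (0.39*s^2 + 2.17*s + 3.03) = 0.09*s^6 + 2.39*s^5 + 6.53*s^4 + 0.01*s^3 - 0.02*s^2 - 0.14*s + 2.05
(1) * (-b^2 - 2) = -b^2 - 2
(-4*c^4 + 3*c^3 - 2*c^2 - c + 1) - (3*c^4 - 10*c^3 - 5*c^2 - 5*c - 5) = -7*c^4 + 13*c^3 + 3*c^2 + 4*c + 6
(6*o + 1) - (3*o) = 3*o + 1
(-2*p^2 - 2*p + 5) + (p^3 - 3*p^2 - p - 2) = p^3 - 5*p^2 - 3*p + 3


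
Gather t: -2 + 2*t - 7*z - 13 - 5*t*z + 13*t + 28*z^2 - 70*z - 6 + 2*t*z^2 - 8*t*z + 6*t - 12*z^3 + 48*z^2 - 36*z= t*(2*z^2 - 13*z + 21) - 12*z^3 + 76*z^2 - 113*z - 21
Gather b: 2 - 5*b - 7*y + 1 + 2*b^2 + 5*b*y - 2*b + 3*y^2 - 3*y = 2*b^2 + b*(5*y - 7) + 3*y^2 - 10*y + 3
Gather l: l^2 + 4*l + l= l^2 + 5*l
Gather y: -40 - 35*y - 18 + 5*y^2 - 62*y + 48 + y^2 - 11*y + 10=6*y^2 - 108*y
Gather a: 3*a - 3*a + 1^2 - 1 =0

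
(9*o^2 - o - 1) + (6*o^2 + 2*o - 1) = 15*o^2 + o - 2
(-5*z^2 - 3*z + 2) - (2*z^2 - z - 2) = -7*z^2 - 2*z + 4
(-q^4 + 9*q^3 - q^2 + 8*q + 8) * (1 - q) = q^5 - 10*q^4 + 10*q^3 - 9*q^2 + 8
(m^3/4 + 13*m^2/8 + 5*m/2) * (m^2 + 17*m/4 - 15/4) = m^5/4 + 43*m^4/16 + 271*m^3/32 + 145*m^2/32 - 75*m/8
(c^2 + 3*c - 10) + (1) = c^2 + 3*c - 9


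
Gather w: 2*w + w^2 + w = w^2 + 3*w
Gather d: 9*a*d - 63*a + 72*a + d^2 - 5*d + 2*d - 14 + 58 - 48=9*a + d^2 + d*(9*a - 3) - 4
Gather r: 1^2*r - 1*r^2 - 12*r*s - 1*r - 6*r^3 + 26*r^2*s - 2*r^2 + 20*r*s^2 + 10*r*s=-6*r^3 + r^2*(26*s - 3) + r*(20*s^2 - 2*s)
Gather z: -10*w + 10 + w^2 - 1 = w^2 - 10*w + 9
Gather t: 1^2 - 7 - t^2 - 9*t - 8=-t^2 - 9*t - 14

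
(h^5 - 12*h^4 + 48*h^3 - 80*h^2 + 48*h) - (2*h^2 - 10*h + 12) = h^5 - 12*h^4 + 48*h^3 - 82*h^2 + 58*h - 12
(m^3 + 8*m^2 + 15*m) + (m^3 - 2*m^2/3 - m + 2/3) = 2*m^3 + 22*m^2/3 + 14*m + 2/3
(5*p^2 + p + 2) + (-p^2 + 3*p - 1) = 4*p^2 + 4*p + 1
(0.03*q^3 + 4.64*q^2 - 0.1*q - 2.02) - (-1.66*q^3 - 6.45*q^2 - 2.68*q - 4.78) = 1.69*q^3 + 11.09*q^2 + 2.58*q + 2.76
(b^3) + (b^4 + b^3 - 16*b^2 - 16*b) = b^4 + 2*b^3 - 16*b^2 - 16*b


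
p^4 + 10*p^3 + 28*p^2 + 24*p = p*(p + 2)^2*(p + 6)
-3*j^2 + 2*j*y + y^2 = (-j + y)*(3*j + y)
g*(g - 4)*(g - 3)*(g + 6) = g^4 - g^3 - 30*g^2 + 72*g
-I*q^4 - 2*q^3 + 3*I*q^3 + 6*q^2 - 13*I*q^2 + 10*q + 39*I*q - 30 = (q - 3)*(q - 5*I)*(q + 2*I)*(-I*q + 1)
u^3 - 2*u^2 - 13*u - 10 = (u - 5)*(u + 1)*(u + 2)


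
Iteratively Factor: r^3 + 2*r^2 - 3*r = (r)*(r^2 + 2*r - 3) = r*(r - 1)*(r + 3)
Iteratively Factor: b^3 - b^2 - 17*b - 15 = (b + 3)*(b^2 - 4*b - 5) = (b + 1)*(b + 3)*(b - 5)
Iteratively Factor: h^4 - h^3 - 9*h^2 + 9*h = (h + 3)*(h^3 - 4*h^2 + 3*h) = (h - 1)*(h + 3)*(h^2 - 3*h) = h*(h - 1)*(h + 3)*(h - 3)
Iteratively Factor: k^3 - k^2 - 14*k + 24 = (k - 2)*(k^2 + k - 12) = (k - 2)*(k + 4)*(k - 3)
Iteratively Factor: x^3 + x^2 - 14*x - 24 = (x + 3)*(x^2 - 2*x - 8) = (x + 2)*(x + 3)*(x - 4)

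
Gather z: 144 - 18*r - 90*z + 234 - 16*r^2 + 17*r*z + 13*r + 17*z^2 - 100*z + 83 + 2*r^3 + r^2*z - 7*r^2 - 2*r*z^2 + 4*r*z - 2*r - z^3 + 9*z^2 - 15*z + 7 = 2*r^3 - 23*r^2 - 7*r - z^3 + z^2*(26 - 2*r) + z*(r^2 + 21*r - 205) + 468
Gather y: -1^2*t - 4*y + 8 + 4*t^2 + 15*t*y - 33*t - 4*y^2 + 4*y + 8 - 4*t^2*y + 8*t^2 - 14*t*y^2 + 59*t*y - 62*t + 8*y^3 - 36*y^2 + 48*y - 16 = 12*t^2 - 96*t + 8*y^3 + y^2*(-14*t - 40) + y*(-4*t^2 + 74*t + 48)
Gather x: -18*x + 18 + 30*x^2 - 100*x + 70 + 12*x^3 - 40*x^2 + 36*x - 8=12*x^3 - 10*x^2 - 82*x + 80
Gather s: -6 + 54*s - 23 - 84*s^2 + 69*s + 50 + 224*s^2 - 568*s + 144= 140*s^2 - 445*s + 165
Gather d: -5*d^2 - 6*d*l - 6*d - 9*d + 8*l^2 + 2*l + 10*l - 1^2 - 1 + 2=-5*d^2 + d*(-6*l - 15) + 8*l^2 + 12*l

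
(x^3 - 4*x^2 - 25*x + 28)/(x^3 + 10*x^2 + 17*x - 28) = (x - 7)/(x + 7)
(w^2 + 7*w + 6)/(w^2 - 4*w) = (w^2 + 7*w + 6)/(w*(w - 4))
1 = 1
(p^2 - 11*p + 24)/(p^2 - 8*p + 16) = (p^2 - 11*p + 24)/(p^2 - 8*p + 16)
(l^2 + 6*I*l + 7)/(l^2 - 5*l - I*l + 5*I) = (l + 7*I)/(l - 5)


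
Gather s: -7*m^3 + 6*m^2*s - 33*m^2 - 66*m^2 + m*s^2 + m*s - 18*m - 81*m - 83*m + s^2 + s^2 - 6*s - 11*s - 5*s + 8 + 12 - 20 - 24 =-7*m^3 - 99*m^2 - 182*m + s^2*(m + 2) + s*(6*m^2 + m - 22) - 24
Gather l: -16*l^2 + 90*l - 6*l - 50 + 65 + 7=-16*l^2 + 84*l + 22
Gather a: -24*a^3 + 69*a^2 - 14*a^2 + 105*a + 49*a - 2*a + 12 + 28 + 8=-24*a^3 + 55*a^2 + 152*a + 48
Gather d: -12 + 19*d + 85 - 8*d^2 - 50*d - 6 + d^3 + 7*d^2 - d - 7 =d^3 - d^2 - 32*d + 60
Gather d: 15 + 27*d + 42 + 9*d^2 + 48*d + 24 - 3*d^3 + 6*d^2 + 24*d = -3*d^3 + 15*d^2 + 99*d + 81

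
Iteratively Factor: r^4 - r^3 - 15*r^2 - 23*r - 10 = (r + 1)*(r^3 - 2*r^2 - 13*r - 10) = (r + 1)^2*(r^2 - 3*r - 10) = (r - 5)*(r + 1)^2*(r + 2)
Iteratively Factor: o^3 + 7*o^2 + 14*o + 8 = (o + 2)*(o^2 + 5*o + 4) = (o + 1)*(o + 2)*(o + 4)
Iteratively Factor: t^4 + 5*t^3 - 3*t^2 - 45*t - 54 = (t + 2)*(t^3 + 3*t^2 - 9*t - 27) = (t + 2)*(t + 3)*(t^2 - 9) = (t + 2)*(t + 3)^2*(t - 3)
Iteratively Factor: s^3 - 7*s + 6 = (s - 2)*(s^2 + 2*s - 3) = (s - 2)*(s - 1)*(s + 3)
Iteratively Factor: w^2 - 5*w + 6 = (w - 3)*(w - 2)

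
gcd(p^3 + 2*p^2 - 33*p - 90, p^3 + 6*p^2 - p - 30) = p^2 + 8*p + 15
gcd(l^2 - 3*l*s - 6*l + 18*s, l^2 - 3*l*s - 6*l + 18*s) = -l^2 + 3*l*s + 6*l - 18*s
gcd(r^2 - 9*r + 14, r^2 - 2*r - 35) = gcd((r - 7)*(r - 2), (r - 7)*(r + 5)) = r - 7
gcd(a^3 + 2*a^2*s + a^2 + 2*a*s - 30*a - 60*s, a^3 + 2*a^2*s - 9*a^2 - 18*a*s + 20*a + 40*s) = a^2 + 2*a*s - 5*a - 10*s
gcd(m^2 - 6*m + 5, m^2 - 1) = m - 1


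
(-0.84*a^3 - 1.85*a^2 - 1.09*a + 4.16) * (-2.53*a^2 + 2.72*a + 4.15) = 2.1252*a^5 + 2.3957*a^4 - 5.7603*a^3 - 21.1671*a^2 + 6.7917*a + 17.264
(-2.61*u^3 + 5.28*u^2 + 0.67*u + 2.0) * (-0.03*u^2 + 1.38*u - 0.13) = 0.0783*u^5 - 3.7602*u^4 + 7.6056*u^3 + 0.1782*u^2 + 2.6729*u - 0.26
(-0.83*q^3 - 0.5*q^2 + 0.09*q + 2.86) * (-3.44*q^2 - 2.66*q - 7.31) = 2.8552*q^5 + 3.9278*q^4 + 7.0877*q^3 - 6.4228*q^2 - 8.2655*q - 20.9066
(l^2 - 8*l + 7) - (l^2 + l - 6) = 13 - 9*l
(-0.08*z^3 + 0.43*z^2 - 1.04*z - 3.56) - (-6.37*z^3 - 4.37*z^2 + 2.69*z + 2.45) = 6.29*z^3 + 4.8*z^2 - 3.73*z - 6.01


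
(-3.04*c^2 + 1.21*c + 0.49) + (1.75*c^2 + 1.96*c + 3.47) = -1.29*c^2 + 3.17*c + 3.96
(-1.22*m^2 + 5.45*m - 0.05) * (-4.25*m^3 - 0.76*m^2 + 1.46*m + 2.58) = 5.185*m^5 - 22.2353*m^4 - 5.7107*m^3 + 4.8474*m^2 + 13.988*m - 0.129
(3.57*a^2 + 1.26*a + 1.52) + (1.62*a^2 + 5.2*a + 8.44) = 5.19*a^2 + 6.46*a + 9.96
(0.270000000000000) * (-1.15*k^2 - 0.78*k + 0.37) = -0.3105*k^2 - 0.2106*k + 0.0999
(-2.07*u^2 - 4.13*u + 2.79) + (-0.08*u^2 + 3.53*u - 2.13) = -2.15*u^2 - 0.6*u + 0.66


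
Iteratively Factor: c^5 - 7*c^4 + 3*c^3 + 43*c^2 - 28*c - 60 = (c + 2)*(c^4 - 9*c^3 + 21*c^2 + c - 30) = (c + 1)*(c + 2)*(c^3 - 10*c^2 + 31*c - 30) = (c - 5)*(c + 1)*(c + 2)*(c^2 - 5*c + 6) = (c - 5)*(c - 3)*(c + 1)*(c + 2)*(c - 2)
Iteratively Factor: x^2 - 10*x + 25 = (x - 5)*(x - 5)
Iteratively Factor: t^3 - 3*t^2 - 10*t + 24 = (t - 2)*(t^2 - t - 12) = (t - 4)*(t - 2)*(t + 3)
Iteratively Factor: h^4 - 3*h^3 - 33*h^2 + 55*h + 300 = (h - 5)*(h^3 + 2*h^2 - 23*h - 60) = (h - 5)*(h + 4)*(h^2 - 2*h - 15) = (h - 5)*(h + 3)*(h + 4)*(h - 5)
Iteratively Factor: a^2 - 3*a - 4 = (a - 4)*(a + 1)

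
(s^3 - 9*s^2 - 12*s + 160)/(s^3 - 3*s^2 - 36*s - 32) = (s - 5)/(s + 1)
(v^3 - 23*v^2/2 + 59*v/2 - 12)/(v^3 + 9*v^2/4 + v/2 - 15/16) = 8*(v^2 - 11*v + 24)/(8*v^2 + 22*v + 15)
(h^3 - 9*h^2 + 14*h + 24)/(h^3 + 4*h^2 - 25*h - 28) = (h - 6)/(h + 7)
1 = 1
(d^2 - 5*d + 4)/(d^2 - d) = (d - 4)/d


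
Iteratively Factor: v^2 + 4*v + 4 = (v + 2)*(v + 2)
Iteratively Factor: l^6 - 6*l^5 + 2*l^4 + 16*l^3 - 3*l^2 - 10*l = (l)*(l^5 - 6*l^4 + 2*l^3 + 16*l^2 - 3*l - 10) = l*(l + 1)*(l^4 - 7*l^3 + 9*l^2 + 7*l - 10) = l*(l - 2)*(l + 1)*(l^3 - 5*l^2 - l + 5) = l*(l - 5)*(l - 2)*(l + 1)*(l^2 - 1) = l*(l - 5)*(l - 2)*(l - 1)*(l + 1)*(l + 1)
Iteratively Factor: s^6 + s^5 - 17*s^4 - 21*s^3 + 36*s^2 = (s + 3)*(s^5 - 2*s^4 - 11*s^3 + 12*s^2) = (s - 1)*(s + 3)*(s^4 - s^3 - 12*s^2) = (s - 4)*(s - 1)*(s + 3)*(s^3 + 3*s^2) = (s - 4)*(s - 1)*(s + 3)^2*(s^2) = s*(s - 4)*(s - 1)*(s + 3)^2*(s)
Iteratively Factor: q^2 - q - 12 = (q + 3)*(q - 4)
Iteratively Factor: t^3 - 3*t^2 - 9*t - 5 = (t - 5)*(t^2 + 2*t + 1) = (t - 5)*(t + 1)*(t + 1)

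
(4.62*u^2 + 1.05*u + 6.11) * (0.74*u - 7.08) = 3.4188*u^3 - 31.9326*u^2 - 2.9126*u - 43.2588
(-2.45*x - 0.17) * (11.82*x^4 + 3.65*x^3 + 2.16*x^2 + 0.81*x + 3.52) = -28.959*x^5 - 10.9519*x^4 - 5.9125*x^3 - 2.3517*x^2 - 8.7617*x - 0.5984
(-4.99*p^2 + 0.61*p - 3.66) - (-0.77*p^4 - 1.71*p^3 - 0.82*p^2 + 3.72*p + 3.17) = 0.77*p^4 + 1.71*p^3 - 4.17*p^2 - 3.11*p - 6.83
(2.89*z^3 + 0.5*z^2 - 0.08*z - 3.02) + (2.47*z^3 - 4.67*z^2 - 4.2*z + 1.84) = 5.36*z^3 - 4.17*z^2 - 4.28*z - 1.18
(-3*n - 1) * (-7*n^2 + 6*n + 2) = 21*n^3 - 11*n^2 - 12*n - 2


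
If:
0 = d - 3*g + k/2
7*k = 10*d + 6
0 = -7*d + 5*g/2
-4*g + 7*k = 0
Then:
No Solution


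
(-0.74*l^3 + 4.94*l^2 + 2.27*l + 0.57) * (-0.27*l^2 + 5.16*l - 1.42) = 0.1998*l^5 - 5.1522*l^4 + 25.9283*l^3 + 4.5445*l^2 - 0.2822*l - 0.8094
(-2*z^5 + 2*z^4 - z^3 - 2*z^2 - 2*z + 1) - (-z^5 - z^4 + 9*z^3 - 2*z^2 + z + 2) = -z^5 + 3*z^4 - 10*z^3 - 3*z - 1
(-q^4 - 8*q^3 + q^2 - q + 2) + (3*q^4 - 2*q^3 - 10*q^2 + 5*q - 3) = 2*q^4 - 10*q^3 - 9*q^2 + 4*q - 1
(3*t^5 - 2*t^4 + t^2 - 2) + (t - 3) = 3*t^5 - 2*t^4 + t^2 + t - 5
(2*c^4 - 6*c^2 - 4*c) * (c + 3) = 2*c^5 + 6*c^4 - 6*c^3 - 22*c^2 - 12*c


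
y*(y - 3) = y^2 - 3*y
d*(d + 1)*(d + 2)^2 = d^4 + 5*d^3 + 8*d^2 + 4*d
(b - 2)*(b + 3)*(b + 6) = b^3 + 7*b^2 - 36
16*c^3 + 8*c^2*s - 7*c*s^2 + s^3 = (-4*c + s)^2*(c + s)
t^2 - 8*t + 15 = (t - 5)*(t - 3)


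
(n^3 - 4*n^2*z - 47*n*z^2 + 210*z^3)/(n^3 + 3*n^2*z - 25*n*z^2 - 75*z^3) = (n^2 + n*z - 42*z^2)/(n^2 + 8*n*z + 15*z^2)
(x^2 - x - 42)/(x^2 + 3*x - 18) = (x - 7)/(x - 3)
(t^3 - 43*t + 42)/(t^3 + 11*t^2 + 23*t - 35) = (t - 6)/(t + 5)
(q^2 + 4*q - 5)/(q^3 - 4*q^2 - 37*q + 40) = 1/(q - 8)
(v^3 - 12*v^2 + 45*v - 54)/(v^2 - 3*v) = v - 9 + 18/v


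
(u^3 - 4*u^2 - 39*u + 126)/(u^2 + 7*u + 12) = (u^3 - 4*u^2 - 39*u + 126)/(u^2 + 7*u + 12)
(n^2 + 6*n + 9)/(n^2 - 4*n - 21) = (n + 3)/(n - 7)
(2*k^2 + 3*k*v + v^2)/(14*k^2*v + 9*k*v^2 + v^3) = (k + v)/(v*(7*k + v))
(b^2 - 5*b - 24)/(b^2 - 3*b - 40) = (b + 3)/(b + 5)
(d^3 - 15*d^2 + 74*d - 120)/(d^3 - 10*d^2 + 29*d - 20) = (d - 6)/(d - 1)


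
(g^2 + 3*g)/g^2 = (g + 3)/g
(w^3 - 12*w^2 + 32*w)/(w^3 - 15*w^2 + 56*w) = (w - 4)/(w - 7)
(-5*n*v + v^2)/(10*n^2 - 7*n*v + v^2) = v/(-2*n + v)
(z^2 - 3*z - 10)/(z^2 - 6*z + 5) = (z + 2)/(z - 1)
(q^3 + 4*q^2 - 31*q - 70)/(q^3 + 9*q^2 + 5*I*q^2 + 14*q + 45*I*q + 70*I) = (q - 5)/(q + 5*I)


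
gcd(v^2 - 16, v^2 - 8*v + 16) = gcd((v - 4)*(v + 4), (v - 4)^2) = v - 4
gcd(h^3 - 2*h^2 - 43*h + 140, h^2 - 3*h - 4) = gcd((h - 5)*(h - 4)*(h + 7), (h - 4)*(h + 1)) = h - 4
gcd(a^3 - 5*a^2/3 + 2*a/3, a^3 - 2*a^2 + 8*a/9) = a^2 - 2*a/3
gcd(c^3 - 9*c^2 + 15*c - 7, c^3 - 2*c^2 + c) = c^2 - 2*c + 1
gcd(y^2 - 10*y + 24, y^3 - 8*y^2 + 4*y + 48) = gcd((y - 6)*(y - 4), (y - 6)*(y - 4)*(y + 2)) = y^2 - 10*y + 24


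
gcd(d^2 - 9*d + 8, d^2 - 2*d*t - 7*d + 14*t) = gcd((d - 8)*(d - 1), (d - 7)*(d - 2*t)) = 1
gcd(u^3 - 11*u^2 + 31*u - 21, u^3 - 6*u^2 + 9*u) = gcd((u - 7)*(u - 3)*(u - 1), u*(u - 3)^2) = u - 3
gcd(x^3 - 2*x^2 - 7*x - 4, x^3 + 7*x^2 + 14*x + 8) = x + 1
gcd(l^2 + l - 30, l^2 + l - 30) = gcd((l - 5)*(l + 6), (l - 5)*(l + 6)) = l^2 + l - 30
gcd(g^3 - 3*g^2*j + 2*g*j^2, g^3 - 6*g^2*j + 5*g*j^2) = g^2 - g*j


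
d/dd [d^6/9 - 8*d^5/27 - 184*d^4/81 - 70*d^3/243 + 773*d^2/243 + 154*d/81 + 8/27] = 2*d^5/3 - 40*d^4/27 - 736*d^3/81 - 70*d^2/81 + 1546*d/243 + 154/81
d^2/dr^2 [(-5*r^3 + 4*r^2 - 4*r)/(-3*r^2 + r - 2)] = 2*(-r^3 + 42*r^2 - 12*r - 8)/(27*r^6 - 27*r^5 + 63*r^4 - 37*r^3 + 42*r^2 - 12*r + 8)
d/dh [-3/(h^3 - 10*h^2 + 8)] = 3*h*(3*h - 20)/(h^3 - 10*h^2 + 8)^2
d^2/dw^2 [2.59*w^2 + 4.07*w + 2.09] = 5.18000000000000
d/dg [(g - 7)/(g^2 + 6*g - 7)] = (g^2 + 6*g - 2*(g - 7)*(g + 3) - 7)/(g^2 + 6*g - 7)^2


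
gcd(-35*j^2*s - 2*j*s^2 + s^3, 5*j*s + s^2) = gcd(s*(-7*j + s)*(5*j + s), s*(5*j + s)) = 5*j*s + s^2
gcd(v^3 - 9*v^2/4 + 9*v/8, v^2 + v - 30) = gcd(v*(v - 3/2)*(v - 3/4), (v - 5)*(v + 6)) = 1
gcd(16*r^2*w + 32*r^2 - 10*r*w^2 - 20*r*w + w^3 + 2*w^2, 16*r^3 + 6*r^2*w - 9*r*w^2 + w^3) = 16*r^2 - 10*r*w + w^2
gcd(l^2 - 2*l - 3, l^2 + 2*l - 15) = l - 3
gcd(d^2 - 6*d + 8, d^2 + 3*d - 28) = d - 4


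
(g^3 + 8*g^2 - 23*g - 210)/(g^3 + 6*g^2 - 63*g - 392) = (g^2 + g - 30)/(g^2 - g - 56)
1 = 1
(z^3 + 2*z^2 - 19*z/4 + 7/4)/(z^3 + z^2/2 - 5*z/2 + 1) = (z + 7/2)/(z + 2)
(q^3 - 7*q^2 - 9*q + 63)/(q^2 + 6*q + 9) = (q^2 - 10*q + 21)/(q + 3)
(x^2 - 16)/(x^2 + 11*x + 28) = (x - 4)/(x + 7)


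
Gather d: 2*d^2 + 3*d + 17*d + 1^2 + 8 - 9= 2*d^2 + 20*d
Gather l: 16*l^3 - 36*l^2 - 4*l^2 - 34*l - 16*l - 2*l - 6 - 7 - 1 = 16*l^3 - 40*l^2 - 52*l - 14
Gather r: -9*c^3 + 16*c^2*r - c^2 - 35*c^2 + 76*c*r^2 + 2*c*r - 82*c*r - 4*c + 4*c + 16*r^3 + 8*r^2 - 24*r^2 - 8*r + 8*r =-9*c^3 - 36*c^2 + 16*r^3 + r^2*(76*c - 16) + r*(16*c^2 - 80*c)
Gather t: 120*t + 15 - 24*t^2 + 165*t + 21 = -24*t^2 + 285*t + 36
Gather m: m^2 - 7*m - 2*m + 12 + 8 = m^2 - 9*m + 20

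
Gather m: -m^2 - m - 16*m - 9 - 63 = -m^2 - 17*m - 72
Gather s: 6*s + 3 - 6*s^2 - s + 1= -6*s^2 + 5*s + 4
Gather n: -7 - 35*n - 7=-35*n - 14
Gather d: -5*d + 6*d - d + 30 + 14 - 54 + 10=0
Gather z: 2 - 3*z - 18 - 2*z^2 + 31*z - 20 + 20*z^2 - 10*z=18*z^2 + 18*z - 36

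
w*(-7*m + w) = -7*m*w + w^2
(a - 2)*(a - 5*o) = a^2 - 5*a*o - 2*a + 10*o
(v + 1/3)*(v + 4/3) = v^2 + 5*v/3 + 4/9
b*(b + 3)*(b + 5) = b^3 + 8*b^2 + 15*b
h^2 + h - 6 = (h - 2)*(h + 3)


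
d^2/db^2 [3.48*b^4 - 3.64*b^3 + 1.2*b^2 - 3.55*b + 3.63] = 41.76*b^2 - 21.84*b + 2.4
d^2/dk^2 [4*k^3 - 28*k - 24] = 24*k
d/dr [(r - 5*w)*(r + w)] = 2*r - 4*w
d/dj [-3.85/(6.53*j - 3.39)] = 25.1405/(6.53*j - 3.39)^2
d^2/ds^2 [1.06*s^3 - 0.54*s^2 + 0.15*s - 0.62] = 6.36*s - 1.08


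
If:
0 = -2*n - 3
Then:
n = -3/2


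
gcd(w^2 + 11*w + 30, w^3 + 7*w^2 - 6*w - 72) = w + 6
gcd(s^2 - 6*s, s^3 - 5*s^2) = s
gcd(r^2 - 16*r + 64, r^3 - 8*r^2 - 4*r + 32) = r - 8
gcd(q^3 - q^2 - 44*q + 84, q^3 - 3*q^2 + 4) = q - 2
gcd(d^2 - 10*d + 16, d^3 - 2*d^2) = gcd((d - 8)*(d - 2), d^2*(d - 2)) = d - 2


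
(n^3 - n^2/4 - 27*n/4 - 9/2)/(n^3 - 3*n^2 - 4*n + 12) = (n + 3/4)/(n - 2)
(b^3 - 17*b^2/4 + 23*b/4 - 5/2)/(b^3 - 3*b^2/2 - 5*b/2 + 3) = (4*b - 5)/(2*(2*b + 3))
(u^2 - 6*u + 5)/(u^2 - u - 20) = (u - 1)/(u + 4)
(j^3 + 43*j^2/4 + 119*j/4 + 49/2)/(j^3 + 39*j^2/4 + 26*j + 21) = (j + 7)/(j + 6)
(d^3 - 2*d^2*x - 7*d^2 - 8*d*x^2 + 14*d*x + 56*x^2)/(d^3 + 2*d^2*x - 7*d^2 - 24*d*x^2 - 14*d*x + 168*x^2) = (d + 2*x)/(d + 6*x)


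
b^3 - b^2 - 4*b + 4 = (b - 2)*(b - 1)*(b + 2)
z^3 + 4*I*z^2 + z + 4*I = (z - I)*(z + I)*(z + 4*I)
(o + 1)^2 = o^2 + 2*o + 1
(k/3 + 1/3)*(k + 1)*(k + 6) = k^3/3 + 8*k^2/3 + 13*k/3 + 2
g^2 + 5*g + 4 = (g + 1)*(g + 4)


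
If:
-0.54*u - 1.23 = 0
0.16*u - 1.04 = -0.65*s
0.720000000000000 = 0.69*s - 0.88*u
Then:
No Solution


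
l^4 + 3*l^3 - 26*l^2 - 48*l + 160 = (l - 4)*(l - 2)*(l + 4)*(l + 5)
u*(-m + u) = -m*u + u^2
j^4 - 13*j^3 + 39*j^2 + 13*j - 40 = (j - 8)*(j - 5)*(j - 1)*(j + 1)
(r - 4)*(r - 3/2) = r^2 - 11*r/2 + 6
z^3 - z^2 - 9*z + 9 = (z - 3)*(z - 1)*(z + 3)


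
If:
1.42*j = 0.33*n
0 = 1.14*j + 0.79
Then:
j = -0.69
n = -2.98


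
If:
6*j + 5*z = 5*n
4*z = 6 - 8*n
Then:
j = 5/8 - 5*z/4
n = 3/4 - z/2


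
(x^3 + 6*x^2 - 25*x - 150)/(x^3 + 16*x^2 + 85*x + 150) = (x - 5)/(x + 5)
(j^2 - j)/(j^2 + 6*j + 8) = j*(j - 1)/(j^2 + 6*j + 8)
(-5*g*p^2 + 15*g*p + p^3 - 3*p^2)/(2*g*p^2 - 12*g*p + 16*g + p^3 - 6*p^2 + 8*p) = p*(-5*g*p + 15*g + p^2 - 3*p)/(2*g*p^2 - 12*g*p + 16*g + p^3 - 6*p^2 + 8*p)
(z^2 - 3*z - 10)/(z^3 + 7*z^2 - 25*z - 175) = (z + 2)/(z^2 + 12*z + 35)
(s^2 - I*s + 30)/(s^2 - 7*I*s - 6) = (s + 5*I)/(s - I)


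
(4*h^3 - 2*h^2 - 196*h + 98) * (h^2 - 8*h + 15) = 4*h^5 - 34*h^4 - 120*h^3 + 1636*h^2 - 3724*h + 1470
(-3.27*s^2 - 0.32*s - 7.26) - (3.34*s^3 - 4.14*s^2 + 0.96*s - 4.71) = -3.34*s^3 + 0.87*s^2 - 1.28*s - 2.55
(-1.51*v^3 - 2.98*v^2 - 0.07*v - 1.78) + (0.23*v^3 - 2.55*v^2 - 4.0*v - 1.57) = -1.28*v^3 - 5.53*v^2 - 4.07*v - 3.35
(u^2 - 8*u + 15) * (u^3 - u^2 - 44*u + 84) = u^5 - 9*u^4 - 21*u^3 + 421*u^2 - 1332*u + 1260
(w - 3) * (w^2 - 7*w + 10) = w^3 - 10*w^2 + 31*w - 30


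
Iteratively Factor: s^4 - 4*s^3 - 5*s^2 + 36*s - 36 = (s - 2)*(s^3 - 2*s^2 - 9*s + 18) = (s - 3)*(s - 2)*(s^2 + s - 6) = (s - 3)*(s - 2)*(s + 3)*(s - 2)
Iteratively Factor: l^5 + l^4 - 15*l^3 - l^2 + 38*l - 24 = (l - 1)*(l^4 + 2*l^3 - 13*l^2 - 14*l + 24) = (l - 1)*(l + 4)*(l^3 - 2*l^2 - 5*l + 6) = (l - 1)^2*(l + 4)*(l^2 - l - 6) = (l - 3)*(l - 1)^2*(l + 4)*(l + 2)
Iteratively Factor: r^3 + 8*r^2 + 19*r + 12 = (r + 3)*(r^2 + 5*r + 4) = (r + 3)*(r + 4)*(r + 1)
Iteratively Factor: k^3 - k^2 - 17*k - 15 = (k + 3)*(k^2 - 4*k - 5) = (k - 5)*(k + 3)*(k + 1)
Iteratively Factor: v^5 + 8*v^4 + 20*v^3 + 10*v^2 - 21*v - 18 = (v + 2)*(v^4 + 6*v^3 + 8*v^2 - 6*v - 9) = (v + 2)*(v + 3)*(v^3 + 3*v^2 - v - 3) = (v - 1)*(v + 2)*(v + 3)*(v^2 + 4*v + 3) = (v - 1)*(v + 2)*(v + 3)^2*(v + 1)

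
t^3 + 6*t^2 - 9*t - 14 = (t - 2)*(t + 1)*(t + 7)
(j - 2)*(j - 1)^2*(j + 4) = j^4 - 11*j^2 + 18*j - 8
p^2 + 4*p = p*(p + 4)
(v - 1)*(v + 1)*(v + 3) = v^3 + 3*v^2 - v - 3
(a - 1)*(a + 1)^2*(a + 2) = a^4 + 3*a^3 + a^2 - 3*a - 2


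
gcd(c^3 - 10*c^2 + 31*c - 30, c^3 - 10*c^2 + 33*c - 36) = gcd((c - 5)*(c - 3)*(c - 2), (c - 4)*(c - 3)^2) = c - 3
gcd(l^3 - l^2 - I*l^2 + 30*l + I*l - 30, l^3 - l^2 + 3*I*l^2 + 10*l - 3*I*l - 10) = l^2 + l*(-1 + 5*I) - 5*I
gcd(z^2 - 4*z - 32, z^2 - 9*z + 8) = z - 8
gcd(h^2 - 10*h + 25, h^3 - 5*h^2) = h - 5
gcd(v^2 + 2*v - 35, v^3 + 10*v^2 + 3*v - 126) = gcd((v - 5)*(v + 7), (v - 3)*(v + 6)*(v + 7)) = v + 7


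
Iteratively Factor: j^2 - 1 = (j + 1)*(j - 1)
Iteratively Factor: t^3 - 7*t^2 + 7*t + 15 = (t + 1)*(t^2 - 8*t + 15) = (t - 3)*(t + 1)*(t - 5)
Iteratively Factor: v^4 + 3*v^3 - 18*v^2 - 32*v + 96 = (v - 3)*(v^3 + 6*v^2 - 32) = (v - 3)*(v + 4)*(v^2 + 2*v - 8) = (v - 3)*(v - 2)*(v + 4)*(v + 4)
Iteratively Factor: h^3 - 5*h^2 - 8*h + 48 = (h - 4)*(h^2 - h - 12) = (h - 4)^2*(h + 3)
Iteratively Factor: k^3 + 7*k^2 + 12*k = (k + 4)*(k^2 + 3*k) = (k + 3)*(k + 4)*(k)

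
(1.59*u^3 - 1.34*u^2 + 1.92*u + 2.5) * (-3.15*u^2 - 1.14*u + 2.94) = -5.0085*u^5 + 2.4084*u^4 + 0.154199999999999*u^3 - 14.0034*u^2 + 2.7948*u + 7.35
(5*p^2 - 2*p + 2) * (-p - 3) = -5*p^3 - 13*p^2 + 4*p - 6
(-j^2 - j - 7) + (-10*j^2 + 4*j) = -11*j^2 + 3*j - 7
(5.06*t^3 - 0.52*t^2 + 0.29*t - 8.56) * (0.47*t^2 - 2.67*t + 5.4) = 2.3782*t^5 - 13.7546*t^4 + 28.8487*t^3 - 7.6055*t^2 + 24.4212*t - 46.224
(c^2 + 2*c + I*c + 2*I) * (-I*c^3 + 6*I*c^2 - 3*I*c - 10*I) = -I*c^5 + c^4 + 4*I*c^4 - 4*c^3 + 9*I*c^3 - 9*c^2 - 16*I*c^2 + 16*c - 20*I*c + 20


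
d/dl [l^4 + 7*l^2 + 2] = 4*l^3 + 14*l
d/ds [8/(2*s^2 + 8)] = -8*s/(s^2 + 4)^2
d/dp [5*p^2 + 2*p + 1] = 10*p + 2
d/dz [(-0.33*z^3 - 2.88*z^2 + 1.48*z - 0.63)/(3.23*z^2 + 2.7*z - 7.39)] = (-1.0659*z^4 - 1.782*z^3 - 5.2403*z^2 + 46.6362*z - 9.2362)/(10.4329*z^4 + 17.442*z^3 - 40.4494*z^2 - 39.906*z + 54.6121)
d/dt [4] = 0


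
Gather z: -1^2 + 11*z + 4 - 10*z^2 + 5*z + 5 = -10*z^2 + 16*z + 8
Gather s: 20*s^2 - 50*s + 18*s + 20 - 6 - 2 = 20*s^2 - 32*s + 12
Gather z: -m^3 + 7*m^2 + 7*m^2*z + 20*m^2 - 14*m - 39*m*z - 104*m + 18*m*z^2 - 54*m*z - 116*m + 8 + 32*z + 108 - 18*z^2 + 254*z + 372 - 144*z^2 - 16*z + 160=-m^3 + 27*m^2 - 234*m + z^2*(18*m - 162) + z*(7*m^2 - 93*m + 270) + 648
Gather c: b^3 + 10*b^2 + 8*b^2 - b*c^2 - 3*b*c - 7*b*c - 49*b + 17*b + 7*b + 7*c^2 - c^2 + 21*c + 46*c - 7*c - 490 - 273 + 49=b^3 + 18*b^2 - 25*b + c^2*(6 - b) + c*(60 - 10*b) - 714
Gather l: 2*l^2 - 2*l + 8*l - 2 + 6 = 2*l^2 + 6*l + 4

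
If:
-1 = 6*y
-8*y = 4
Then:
No Solution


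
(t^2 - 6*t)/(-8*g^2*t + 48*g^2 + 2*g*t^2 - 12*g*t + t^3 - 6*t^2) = t/(-8*g^2 + 2*g*t + t^2)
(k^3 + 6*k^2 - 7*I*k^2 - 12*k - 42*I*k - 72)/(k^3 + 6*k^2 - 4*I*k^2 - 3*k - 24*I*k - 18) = (k - 4*I)/(k - I)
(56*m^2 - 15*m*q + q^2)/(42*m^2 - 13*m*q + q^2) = (-8*m + q)/(-6*m + q)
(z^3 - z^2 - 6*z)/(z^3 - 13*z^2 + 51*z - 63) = z*(z + 2)/(z^2 - 10*z + 21)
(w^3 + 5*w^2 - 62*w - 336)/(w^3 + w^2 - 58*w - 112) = (w + 6)/(w + 2)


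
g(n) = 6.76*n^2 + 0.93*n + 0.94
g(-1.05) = 7.42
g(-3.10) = 63.02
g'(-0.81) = -10.02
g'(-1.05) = -13.27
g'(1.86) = 26.08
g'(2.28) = 31.76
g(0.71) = 5.01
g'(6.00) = 82.05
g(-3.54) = 82.36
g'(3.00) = 41.49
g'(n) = 13.52*n + 0.93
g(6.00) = 249.88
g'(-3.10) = -40.98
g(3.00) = 64.57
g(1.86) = 26.06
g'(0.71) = 10.53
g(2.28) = 38.20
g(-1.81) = 21.40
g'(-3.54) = -46.93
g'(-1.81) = -23.54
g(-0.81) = 4.62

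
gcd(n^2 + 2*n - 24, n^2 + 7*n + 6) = n + 6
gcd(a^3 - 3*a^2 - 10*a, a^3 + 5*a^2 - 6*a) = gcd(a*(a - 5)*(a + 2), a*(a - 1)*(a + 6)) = a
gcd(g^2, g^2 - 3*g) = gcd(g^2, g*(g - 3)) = g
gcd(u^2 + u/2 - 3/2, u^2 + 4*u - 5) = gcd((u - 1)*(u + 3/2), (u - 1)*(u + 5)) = u - 1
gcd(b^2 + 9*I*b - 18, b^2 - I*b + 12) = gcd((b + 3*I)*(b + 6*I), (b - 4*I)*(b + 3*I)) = b + 3*I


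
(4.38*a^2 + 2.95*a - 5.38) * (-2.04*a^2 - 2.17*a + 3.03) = -8.9352*a^4 - 15.5226*a^3 + 17.8451*a^2 + 20.6131*a - 16.3014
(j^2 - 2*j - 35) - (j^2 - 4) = -2*j - 31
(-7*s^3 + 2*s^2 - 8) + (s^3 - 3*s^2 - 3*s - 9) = -6*s^3 - s^2 - 3*s - 17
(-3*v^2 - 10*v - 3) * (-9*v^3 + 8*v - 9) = 27*v^5 + 90*v^4 + 3*v^3 - 53*v^2 + 66*v + 27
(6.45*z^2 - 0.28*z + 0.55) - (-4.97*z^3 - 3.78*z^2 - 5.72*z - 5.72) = 4.97*z^3 + 10.23*z^2 + 5.44*z + 6.27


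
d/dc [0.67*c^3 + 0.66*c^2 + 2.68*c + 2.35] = 2.01*c^2 + 1.32*c + 2.68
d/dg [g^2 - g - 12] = 2*g - 1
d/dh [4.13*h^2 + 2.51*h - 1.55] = 8.26*h + 2.51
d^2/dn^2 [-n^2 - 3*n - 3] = -2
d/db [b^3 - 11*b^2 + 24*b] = 3*b^2 - 22*b + 24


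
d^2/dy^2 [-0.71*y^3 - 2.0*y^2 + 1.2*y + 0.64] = -4.26*y - 4.0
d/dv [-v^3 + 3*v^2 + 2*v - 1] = -3*v^2 + 6*v + 2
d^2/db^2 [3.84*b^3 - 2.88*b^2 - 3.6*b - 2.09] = 23.04*b - 5.76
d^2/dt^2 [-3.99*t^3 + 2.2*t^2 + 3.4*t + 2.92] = 4.4 - 23.94*t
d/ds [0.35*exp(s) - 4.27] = 0.35*exp(s)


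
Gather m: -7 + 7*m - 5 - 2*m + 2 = 5*m - 10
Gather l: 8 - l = 8 - l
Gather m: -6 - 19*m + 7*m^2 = 7*m^2 - 19*m - 6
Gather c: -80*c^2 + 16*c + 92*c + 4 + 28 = -80*c^2 + 108*c + 32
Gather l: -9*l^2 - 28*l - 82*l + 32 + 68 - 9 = -9*l^2 - 110*l + 91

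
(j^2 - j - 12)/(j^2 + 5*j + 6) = (j - 4)/(j + 2)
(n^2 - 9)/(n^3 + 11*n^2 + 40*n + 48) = (n - 3)/(n^2 + 8*n + 16)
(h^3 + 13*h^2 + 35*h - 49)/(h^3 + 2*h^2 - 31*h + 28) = (h + 7)/(h - 4)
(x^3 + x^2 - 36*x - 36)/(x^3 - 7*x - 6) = (x^2 - 36)/(x^2 - x - 6)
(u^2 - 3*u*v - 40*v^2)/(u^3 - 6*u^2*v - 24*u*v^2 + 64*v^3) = (u + 5*v)/(u^2 + 2*u*v - 8*v^2)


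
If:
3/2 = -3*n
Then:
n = -1/2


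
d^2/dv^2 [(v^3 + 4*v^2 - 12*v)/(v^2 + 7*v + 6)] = 6/(v^3 + 3*v^2 + 3*v + 1)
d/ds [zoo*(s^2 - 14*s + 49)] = zoo*(s - 7)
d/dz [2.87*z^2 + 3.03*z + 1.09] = 5.74*z + 3.03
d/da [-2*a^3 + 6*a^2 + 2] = 6*a*(2 - a)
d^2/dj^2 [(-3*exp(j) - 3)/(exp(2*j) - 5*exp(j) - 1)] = 3*(-exp(4*j) - 9*exp(3*j) + 9*exp(2*j) - 24*exp(j) + 4)*exp(j)/(exp(6*j) - 15*exp(5*j) + 72*exp(4*j) - 95*exp(3*j) - 72*exp(2*j) - 15*exp(j) - 1)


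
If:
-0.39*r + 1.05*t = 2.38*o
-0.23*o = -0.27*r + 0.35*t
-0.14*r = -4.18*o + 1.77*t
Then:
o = 0.00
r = 0.00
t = 0.00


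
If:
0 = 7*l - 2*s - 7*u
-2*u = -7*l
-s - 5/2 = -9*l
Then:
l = 10/71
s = -175/142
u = 35/71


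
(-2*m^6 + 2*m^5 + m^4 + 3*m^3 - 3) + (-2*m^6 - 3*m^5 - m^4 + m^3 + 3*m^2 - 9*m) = -4*m^6 - m^5 + 4*m^3 + 3*m^2 - 9*m - 3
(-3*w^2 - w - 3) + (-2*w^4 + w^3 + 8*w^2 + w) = -2*w^4 + w^3 + 5*w^2 - 3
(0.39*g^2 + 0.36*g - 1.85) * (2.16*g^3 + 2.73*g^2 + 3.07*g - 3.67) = 0.8424*g^5 + 1.8423*g^4 - 1.8159*g^3 - 5.3766*g^2 - 7.0007*g + 6.7895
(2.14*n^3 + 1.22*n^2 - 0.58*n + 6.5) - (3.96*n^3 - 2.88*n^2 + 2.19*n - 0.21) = -1.82*n^3 + 4.1*n^2 - 2.77*n + 6.71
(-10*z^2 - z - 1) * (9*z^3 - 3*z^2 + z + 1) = -90*z^5 + 21*z^4 - 16*z^3 - 8*z^2 - 2*z - 1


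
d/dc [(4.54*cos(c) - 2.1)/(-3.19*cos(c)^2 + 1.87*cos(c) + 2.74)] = (-14.4826*cos(c)^2 + 13.398*cos(c) - 16.3666)*sin(c)/(10.1761*cos(c)^4 - 11.9306*cos(c)^3 - 13.9843*cos(c)^2 + 10.2476*cos(c) + 7.5076)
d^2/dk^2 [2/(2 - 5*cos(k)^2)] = 20*(10*sin(k)^4 - 9*sin(k)^2 - 3)/(5*cos(k)^2 - 2)^3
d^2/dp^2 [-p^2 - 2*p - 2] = -2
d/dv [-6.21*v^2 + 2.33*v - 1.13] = 2.33 - 12.42*v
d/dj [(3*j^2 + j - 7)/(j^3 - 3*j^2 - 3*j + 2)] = (-3*j^4 - 2*j^3 + 15*j^2 - 30*j - 19)/(j^6 - 6*j^5 + 3*j^4 + 22*j^3 - 3*j^2 - 12*j + 4)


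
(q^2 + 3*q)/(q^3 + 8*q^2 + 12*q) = (q + 3)/(q^2 + 8*q + 12)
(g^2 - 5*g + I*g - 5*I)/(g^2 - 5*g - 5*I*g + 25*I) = (g + I)/(g - 5*I)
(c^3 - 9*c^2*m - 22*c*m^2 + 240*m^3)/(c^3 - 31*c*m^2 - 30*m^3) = (c - 8*m)/(c + m)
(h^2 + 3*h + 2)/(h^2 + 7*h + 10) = (h + 1)/(h + 5)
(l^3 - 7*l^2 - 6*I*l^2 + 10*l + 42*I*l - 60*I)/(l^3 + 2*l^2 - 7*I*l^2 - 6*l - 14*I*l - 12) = (l^2 - 7*l + 10)/(l^2 + l*(2 - I) - 2*I)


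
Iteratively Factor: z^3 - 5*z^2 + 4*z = (z - 4)*(z^2 - z) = (z - 4)*(z - 1)*(z)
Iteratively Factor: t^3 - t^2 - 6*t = (t)*(t^2 - t - 6) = t*(t - 3)*(t + 2)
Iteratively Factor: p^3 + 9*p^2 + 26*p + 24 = (p + 3)*(p^2 + 6*p + 8) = (p + 3)*(p + 4)*(p + 2)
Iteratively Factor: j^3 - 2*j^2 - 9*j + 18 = (j - 3)*(j^2 + j - 6) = (j - 3)*(j - 2)*(j + 3)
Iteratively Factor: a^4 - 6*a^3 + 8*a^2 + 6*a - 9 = (a - 1)*(a^3 - 5*a^2 + 3*a + 9) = (a - 3)*(a - 1)*(a^2 - 2*a - 3) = (a - 3)*(a - 1)*(a + 1)*(a - 3)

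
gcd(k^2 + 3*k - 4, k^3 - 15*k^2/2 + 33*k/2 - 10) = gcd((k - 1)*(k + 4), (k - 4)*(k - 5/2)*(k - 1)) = k - 1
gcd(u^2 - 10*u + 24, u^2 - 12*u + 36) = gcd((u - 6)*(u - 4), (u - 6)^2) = u - 6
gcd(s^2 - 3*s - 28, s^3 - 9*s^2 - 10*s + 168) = s^2 - 3*s - 28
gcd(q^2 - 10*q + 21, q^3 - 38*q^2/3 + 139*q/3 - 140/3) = q - 7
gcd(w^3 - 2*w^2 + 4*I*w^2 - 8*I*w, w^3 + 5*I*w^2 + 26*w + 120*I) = w + 4*I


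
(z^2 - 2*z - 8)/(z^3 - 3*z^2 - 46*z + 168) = (z + 2)/(z^2 + z - 42)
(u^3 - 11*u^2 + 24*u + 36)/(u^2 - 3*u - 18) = (u^2 - 5*u - 6)/(u + 3)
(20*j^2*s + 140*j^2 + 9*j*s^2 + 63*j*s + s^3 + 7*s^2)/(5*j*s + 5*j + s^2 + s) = (4*j*s + 28*j + s^2 + 7*s)/(s + 1)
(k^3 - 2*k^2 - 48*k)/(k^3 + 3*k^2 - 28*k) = (k^2 - 2*k - 48)/(k^2 + 3*k - 28)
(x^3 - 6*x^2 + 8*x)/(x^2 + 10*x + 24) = x*(x^2 - 6*x + 8)/(x^2 + 10*x + 24)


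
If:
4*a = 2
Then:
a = 1/2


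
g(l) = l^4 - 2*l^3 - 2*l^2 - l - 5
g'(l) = 4*l^3 - 6*l^2 - 4*l - 1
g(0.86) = -8.06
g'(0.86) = -6.33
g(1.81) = -14.49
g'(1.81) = -4.18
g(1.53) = -12.90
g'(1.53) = -6.84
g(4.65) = 213.55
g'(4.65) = 252.84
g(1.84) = -14.61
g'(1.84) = -3.76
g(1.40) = -11.97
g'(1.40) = -7.38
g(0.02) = -5.02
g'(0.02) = -1.08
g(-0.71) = -4.33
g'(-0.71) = -2.62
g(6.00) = 781.00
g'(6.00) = 623.00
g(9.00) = 4927.00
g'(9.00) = 2393.00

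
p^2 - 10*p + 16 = (p - 8)*(p - 2)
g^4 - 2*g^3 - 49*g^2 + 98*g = g*(g - 7)*(g - 2)*(g + 7)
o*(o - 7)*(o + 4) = o^3 - 3*o^2 - 28*o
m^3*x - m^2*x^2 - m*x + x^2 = (m - 1)*(m - x)*(m*x + x)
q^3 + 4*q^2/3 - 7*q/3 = q*(q - 1)*(q + 7/3)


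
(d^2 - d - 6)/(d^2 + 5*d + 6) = (d - 3)/(d + 3)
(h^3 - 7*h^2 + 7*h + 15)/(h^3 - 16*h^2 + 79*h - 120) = (h + 1)/(h - 8)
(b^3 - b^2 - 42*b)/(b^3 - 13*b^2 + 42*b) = (b + 6)/(b - 6)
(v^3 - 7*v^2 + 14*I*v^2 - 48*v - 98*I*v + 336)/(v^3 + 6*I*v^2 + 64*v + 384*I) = (v - 7)/(v - 8*I)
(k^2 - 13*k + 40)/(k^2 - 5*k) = (k - 8)/k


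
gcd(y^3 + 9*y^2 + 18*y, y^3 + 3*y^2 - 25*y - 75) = y + 3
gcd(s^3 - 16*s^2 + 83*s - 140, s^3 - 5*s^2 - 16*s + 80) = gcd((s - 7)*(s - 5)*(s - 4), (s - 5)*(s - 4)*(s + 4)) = s^2 - 9*s + 20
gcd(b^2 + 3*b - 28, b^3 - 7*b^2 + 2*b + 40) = b - 4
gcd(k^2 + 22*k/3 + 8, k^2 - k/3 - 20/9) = k + 4/3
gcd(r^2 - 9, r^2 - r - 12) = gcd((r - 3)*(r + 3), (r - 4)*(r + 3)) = r + 3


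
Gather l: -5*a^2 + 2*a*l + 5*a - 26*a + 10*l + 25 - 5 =-5*a^2 - 21*a + l*(2*a + 10) + 20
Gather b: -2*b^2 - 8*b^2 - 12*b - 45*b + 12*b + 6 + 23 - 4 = -10*b^2 - 45*b + 25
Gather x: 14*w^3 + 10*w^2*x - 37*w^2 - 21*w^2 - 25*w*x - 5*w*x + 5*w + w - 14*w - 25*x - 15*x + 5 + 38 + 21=14*w^3 - 58*w^2 - 8*w + x*(10*w^2 - 30*w - 40) + 64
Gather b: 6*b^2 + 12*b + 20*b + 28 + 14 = 6*b^2 + 32*b + 42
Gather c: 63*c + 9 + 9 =63*c + 18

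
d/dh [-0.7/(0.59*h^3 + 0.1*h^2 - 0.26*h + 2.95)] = (1.239*h^2 + 0.14*h - 0.182)/(0.59*h^3 + 0.1*h^2 - 0.26*h + 2.95)^2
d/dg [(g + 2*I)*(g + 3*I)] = 2*g + 5*I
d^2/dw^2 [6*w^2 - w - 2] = 12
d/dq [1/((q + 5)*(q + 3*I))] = -(2*q + 5 + 3*I)/((q + 5)^2*(q + 3*I)^2)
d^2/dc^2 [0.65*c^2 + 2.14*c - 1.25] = 1.30000000000000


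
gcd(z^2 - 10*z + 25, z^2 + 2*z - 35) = z - 5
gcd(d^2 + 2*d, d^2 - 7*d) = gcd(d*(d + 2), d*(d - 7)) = d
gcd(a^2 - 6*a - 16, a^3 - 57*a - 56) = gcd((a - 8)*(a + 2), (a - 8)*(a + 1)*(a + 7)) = a - 8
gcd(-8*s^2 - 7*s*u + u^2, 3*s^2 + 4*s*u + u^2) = s + u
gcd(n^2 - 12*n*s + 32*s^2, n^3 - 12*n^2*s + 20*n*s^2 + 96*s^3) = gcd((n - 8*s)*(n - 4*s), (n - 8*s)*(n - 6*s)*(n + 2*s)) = -n + 8*s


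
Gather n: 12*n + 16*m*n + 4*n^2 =4*n^2 + n*(16*m + 12)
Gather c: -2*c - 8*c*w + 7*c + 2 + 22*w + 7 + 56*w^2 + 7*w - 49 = c*(5 - 8*w) + 56*w^2 + 29*w - 40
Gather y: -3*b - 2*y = -3*b - 2*y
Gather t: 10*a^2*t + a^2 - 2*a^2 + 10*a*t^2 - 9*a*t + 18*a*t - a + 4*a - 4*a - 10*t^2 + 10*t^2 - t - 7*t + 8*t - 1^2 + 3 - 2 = -a^2 + 10*a*t^2 - a + t*(10*a^2 + 9*a)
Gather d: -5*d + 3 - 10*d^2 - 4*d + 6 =-10*d^2 - 9*d + 9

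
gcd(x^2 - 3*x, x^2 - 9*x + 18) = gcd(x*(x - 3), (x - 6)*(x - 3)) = x - 3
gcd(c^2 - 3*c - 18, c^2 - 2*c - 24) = c - 6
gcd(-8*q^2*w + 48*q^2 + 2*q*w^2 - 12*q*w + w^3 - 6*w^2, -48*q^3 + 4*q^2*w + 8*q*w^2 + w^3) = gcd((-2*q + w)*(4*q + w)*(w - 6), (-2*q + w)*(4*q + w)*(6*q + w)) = 8*q^2 - 2*q*w - w^2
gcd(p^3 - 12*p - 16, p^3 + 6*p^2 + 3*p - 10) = p + 2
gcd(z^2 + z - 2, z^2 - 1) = z - 1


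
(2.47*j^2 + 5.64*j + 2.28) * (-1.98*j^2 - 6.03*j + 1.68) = -4.8906*j^4 - 26.0613*j^3 - 34.374*j^2 - 4.2732*j + 3.8304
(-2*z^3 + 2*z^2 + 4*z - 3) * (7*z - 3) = -14*z^4 + 20*z^3 + 22*z^2 - 33*z + 9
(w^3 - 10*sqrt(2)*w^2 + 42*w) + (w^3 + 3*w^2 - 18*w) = 2*w^3 - 10*sqrt(2)*w^2 + 3*w^2 + 24*w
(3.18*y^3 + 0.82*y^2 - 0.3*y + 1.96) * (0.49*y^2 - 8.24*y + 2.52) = 1.5582*y^5 - 25.8014*y^4 + 1.1098*y^3 + 5.4988*y^2 - 16.9064*y + 4.9392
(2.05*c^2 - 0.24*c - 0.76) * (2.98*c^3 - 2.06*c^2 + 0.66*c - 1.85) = 6.109*c^5 - 4.9382*c^4 - 0.4174*c^3 - 2.3853*c^2 - 0.0576*c + 1.406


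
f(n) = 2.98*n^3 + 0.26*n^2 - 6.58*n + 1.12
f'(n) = 8.94*n^2 + 0.52*n - 6.58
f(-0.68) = 4.78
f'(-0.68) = -2.80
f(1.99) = 12.54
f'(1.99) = 29.86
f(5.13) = 376.52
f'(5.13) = 231.36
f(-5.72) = -510.44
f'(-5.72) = 282.95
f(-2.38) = -21.92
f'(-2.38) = 42.82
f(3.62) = 122.07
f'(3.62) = 112.46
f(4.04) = 175.28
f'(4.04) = 141.44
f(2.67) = 42.13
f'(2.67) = 58.54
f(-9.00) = -2091.02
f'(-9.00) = 712.88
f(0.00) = 1.12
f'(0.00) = -6.58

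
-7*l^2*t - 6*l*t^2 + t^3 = t*(-7*l + t)*(l + t)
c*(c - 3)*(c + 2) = c^3 - c^2 - 6*c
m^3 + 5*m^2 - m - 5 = (m - 1)*(m + 1)*(m + 5)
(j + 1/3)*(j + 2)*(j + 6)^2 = j^4 + 43*j^3/3 + 194*j^2/3 + 92*j + 24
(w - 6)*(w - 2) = w^2 - 8*w + 12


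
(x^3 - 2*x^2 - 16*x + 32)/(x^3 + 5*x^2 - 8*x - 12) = (x^2 - 16)/(x^2 + 7*x + 6)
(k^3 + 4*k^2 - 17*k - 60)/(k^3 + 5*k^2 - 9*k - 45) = (k - 4)/(k - 3)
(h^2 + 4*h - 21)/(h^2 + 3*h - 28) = (h - 3)/(h - 4)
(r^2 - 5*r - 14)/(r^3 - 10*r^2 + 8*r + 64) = (r - 7)/(r^2 - 12*r + 32)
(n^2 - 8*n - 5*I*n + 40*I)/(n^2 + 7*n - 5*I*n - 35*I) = (n - 8)/(n + 7)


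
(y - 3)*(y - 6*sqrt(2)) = y^2 - 6*sqrt(2)*y - 3*y + 18*sqrt(2)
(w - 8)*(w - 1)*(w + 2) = w^3 - 7*w^2 - 10*w + 16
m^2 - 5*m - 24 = (m - 8)*(m + 3)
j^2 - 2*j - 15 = (j - 5)*(j + 3)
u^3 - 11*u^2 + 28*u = u*(u - 7)*(u - 4)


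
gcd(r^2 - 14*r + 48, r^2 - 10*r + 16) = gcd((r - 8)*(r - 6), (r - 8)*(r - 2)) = r - 8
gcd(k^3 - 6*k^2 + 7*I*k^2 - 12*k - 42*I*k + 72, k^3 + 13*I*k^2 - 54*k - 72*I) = k^2 + 7*I*k - 12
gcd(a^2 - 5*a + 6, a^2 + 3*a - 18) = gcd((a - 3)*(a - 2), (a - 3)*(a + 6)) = a - 3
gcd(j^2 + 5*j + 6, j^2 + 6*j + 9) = j + 3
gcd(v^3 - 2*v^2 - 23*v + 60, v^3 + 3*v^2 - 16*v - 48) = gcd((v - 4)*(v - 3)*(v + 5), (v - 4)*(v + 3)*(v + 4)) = v - 4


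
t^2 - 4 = (t - 2)*(t + 2)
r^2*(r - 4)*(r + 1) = r^4 - 3*r^3 - 4*r^2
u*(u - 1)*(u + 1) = u^3 - u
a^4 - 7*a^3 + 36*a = a*(a - 6)*(a - 3)*(a + 2)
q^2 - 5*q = q*(q - 5)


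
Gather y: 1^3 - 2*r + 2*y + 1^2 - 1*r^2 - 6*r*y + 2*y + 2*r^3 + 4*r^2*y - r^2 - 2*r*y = 2*r^3 - 2*r^2 - 2*r + y*(4*r^2 - 8*r + 4) + 2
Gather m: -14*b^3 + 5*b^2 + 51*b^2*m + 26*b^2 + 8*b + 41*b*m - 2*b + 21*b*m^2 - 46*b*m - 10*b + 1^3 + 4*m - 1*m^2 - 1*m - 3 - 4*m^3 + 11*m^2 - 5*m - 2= -14*b^3 + 31*b^2 - 4*b - 4*m^3 + m^2*(21*b + 10) + m*(51*b^2 - 5*b - 2) - 4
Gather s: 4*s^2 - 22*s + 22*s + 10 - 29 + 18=4*s^2 - 1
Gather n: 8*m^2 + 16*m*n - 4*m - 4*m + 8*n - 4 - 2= 8*m^2 - 8*m + n*(16*m + 8) - 6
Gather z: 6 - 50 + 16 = -28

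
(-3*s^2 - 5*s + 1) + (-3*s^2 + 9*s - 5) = -6*s^2 + 4*s - 4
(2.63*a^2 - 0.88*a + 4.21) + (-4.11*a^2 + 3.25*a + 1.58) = -1.48*a^2 + 2.37*a + 5.79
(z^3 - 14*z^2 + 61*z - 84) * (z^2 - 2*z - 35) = z^5 - 16*z^4 + 54*z^3 + 284*z^2 - 1967*z + 2940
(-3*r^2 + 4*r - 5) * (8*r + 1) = -24*r^3 + 29*r^2 - 36*r - 5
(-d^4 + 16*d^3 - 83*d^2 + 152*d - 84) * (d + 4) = -d^5 + 12*d^4 - 19*d^3 - 180*d^2 + 524*d - 336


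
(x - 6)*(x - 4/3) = x^2 - 22*x/3 + 8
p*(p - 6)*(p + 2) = p^3 - 4*p^2 - 12*p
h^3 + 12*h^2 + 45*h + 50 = (h + 2)*(h + 5)^2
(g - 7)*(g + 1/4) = g^2 - 27*g/4 - 7/4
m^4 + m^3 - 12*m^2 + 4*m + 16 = (m - 2)^2*(m + 1)*(m + 4)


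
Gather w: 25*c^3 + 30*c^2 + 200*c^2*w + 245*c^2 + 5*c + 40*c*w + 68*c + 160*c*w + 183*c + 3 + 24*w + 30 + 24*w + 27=25*c^3 + 275*c^2 + 256*c + w*(200*c^2 + 200*c + 48) + 60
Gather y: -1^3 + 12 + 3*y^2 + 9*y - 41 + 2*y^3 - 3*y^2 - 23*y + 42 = 2*y^3 - 14*y + 12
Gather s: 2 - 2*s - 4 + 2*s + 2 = 0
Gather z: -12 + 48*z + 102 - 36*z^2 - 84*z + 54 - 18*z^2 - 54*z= -54*z^2 - 90*z + 144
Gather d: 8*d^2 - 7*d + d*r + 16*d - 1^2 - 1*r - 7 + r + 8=8*d^2 + d*(r + 9)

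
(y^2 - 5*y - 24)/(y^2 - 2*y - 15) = (y - 8)/(y - 5)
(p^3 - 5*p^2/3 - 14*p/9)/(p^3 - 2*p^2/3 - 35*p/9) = (3*p + 2)/(3*p + 5)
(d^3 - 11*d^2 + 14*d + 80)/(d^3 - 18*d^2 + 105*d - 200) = (d + 2)/(d - 5)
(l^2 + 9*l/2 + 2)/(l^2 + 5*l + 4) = (l + 1/2)/(l + 1)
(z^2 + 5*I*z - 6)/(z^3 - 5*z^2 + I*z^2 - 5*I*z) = (z^2 + 5*I*z - 6)/(z*(z^2 + z*(-5 + I) - 5*I))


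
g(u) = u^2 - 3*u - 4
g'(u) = 2*u - 3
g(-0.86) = -0.68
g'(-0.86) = -4.72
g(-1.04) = 0.20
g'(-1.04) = -5.08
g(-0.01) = -3.97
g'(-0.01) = -3.02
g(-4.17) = 25.90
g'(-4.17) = -11.34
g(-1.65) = 3.67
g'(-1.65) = -6.30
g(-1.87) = 5.11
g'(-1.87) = -6.74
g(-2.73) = 11.64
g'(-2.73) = -8.46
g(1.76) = -6.18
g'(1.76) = 0.52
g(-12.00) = 176.00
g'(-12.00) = -27.00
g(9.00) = 50.00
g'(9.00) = 15.00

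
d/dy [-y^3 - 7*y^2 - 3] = y*(-3*y - 14)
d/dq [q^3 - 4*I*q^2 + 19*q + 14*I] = 3*q^2 - 8*I*q + 19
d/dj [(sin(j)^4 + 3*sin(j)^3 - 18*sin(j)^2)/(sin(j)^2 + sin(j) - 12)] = 2*(sin(j)^2 + 9*sin(j) + 24)*sin(j)*cos(j)/(sin(j) + 4)^2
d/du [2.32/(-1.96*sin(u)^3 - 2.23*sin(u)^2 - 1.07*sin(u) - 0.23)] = (13.6416*sin(u)^2 + 10.3472*sin(u) + 2.4824)*cos(u)/(1.96*sin(u)^3 + 2.23*sin(u)^2 + 1.07*sin(u) + 0.23)^2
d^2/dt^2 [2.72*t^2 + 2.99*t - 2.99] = 5.44000000000000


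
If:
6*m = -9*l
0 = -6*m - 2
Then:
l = 2/9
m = -1/3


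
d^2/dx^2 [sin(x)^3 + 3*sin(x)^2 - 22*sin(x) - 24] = -9*sin(x)^3 - 12*sin(x)^2 + 28*sin(x) + 6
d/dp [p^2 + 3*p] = 2*p + 3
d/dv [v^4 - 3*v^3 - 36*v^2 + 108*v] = 4*v^3 - 9*v^2 - 72*v + 108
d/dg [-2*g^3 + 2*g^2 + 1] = 2*g*(2 - 3*g)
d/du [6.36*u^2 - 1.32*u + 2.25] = 12.72*u - 1.32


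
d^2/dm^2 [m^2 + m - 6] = 2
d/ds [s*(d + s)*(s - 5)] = s*(d + s) + s*(s - 5) + (d + s)*(s - 5)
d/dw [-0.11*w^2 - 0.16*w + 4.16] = -0.22*w - 0.16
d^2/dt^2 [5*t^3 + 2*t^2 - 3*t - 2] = 30*t + 4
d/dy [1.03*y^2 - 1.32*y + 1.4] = 2.06*y - 1.32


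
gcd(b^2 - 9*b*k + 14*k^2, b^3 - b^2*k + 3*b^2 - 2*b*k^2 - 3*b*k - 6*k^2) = b - 2*k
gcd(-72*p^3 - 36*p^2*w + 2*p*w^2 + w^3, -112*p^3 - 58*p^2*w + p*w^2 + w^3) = 2*p + w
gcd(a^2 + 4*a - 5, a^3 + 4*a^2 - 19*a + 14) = a - 1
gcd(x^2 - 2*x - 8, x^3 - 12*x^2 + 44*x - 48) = x - 4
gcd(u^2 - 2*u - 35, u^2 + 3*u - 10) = u + 5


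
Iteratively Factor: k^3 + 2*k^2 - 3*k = (k + 3)*(k^2 - k) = k*(k + 3)*(k - 1)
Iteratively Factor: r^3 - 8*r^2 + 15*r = (r - 3)*(r^2 - 5*r) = r*(r - 3)*(r - 5)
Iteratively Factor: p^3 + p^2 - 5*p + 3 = (p + 3)*(p^2 - 2*p + 1) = (p - 1)*(p + 3)*(p - 1)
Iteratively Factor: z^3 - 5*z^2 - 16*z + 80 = (z - 4)*(z^2 - z - 20) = (z - 4)*(z + 4)*(z - 5)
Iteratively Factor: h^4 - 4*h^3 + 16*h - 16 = (h - 2)*(h^3 - 2*h^2 - 4*h + 8) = (h - 2)*(h + 2)*(h^2 - 4*h + 4) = (h - 2)^2*(h + 2)*(h - 2)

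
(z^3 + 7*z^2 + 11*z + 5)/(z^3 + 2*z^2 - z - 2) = (z^2 + 6*z + 5)/(z^2 + z - 2)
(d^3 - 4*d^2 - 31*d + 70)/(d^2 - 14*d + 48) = (d^3 - 4*d^2 - 31*d + 70)/(d^2 - 14*d + 48)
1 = 1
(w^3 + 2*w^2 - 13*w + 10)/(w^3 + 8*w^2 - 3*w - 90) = (w^2 - 3*w + 2)/(w^2 + 3*w - 18)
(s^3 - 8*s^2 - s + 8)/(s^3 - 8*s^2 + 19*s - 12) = (s^2 - 7*s - 8)/(s^2 - 7*s + 12)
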